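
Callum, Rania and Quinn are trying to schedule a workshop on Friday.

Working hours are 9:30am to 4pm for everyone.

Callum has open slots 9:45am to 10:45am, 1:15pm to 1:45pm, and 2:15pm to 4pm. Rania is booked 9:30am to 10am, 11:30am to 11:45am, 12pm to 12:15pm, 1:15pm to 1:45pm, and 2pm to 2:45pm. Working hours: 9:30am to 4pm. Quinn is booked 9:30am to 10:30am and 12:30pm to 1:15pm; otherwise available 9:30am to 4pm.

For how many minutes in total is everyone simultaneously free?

Rania free within 09:30–16:00: 10:00–11:30, 11:45–12:00, 12:15–13:15, 13:45–14:00, 14:45–16:00.
Quinn free within 09:30–16:00: 10:30–12:30, 13:15–16:00.
Callum ∩ Rania: 10:00–10:45, 14:45–16:00.
Callum ∩ Rania ∩ Quinn: 10:30–10:45, 14:45–16:00.
Total common minutes: 15 + 75 = 90.

90 minutes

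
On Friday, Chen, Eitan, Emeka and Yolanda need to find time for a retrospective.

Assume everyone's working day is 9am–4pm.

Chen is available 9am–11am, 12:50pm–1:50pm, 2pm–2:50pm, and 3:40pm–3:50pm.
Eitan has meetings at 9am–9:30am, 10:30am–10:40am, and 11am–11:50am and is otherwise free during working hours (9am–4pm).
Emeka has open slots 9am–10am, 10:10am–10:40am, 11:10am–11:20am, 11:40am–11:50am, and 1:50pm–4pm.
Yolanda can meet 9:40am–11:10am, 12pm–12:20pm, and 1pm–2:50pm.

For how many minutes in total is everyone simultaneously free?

90 minutes

Eitan free within 09:00–16:00: 09:30–10:30, 10:40–11:00, 11:50–16:00.
Chen ∩ Eitan: 09:30–10:30, 10:40–11:00, 12:50–13:50, 14:00–14:50, 15:40–15:50.
Chen ∩ Eitan ∩ Emeka: 09:30–10:00, 10:10–10:30, 14:00–14:50, 15:40–15:50.
Chen ∩ Eitan ∩ Emeka ∩ Yolanda: 09:40–10:00, 10:10–10:30, 14:00–14:50.
Total common minutes: 20 + 20 + 50 = 90.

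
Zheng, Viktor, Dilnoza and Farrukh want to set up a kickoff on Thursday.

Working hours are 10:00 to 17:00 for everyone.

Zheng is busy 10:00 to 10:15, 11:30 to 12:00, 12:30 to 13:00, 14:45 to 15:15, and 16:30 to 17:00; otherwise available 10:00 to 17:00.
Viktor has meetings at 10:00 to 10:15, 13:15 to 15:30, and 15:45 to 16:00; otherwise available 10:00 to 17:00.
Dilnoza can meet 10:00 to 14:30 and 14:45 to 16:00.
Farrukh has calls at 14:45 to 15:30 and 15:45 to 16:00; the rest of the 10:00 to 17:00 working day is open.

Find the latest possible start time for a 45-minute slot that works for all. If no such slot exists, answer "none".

Zheng free within 10:00–17:00: 10:15–11:30, 12:00–12:30, 13:00–14:45, 15:15–16:30.
Viktor free within 10:00–17:00: 10:15–13:15, 15:30–15:45, 16:00–17:00.
Farrukh free within 10:00–17:00: 10:00–14:45, 15:30–15:45, 16:00–17:00.
Zheng ∩ Viktor: 10:15–11:30, 12:00–12:30, 13:00–13:15, 15:30–15:45, 16:00–16:30.
Zheng ∩ Viktor ∩ Dilnoza: 10:15–11:30, 12:00–12:30, 13:00–13:15, 15:30–15:45.
Zheng ∩ Viktor ∩ Dilnoza ∩ Farrukh: 10:15–11:30, 12:00–12:30, 13:00–13:15, 15:30–15:45.
Windows ≥ 45 min: 10:15–11:30.
Latest start in the last window 10:15–11:30 is 11:30 − 45 min = 10:45.

10:45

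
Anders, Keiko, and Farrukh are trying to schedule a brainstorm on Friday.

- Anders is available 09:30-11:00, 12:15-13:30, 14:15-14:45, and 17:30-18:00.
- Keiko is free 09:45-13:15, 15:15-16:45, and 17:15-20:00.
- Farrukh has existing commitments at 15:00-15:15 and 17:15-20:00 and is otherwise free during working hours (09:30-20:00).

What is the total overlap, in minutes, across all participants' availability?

135 minutes

Farrukh free within 09:30–20:00: 09:30–15:00, 15:15–17:15.
Anders ∩ Keiko: 09:45–11:00, 12:15–13:15, 17:30–18:00.
Anders ∩ Keiko ∩ Farrukh: 09:45–11:00, 12:15–13:15.
Total common minutes: 75 + 60 = 135.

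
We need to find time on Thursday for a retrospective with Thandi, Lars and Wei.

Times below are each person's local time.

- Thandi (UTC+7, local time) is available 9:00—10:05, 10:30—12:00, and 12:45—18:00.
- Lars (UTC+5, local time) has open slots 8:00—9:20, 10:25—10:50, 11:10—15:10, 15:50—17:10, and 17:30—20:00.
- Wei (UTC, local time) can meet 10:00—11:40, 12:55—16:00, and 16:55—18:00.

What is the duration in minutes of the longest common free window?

10 minutes

Thandi → UTC: 02:00–03:05, 03:30–05:00, 05:45–11:00.
Lars → UTC: 03:00–04:20, 05:25–05:50, 06:10–10:10, 10:50–12:10, 12:30–15:00.
Wei → UTC: 10:00–11:40, 12:55–16:00, 16:55–18:00.
Thandi ∩ Lars: 03:00–03:05, 03:30–04:20, 05:45–05:50, 06:10–10:10, 10:50–11:00.
Thandi ∩ Lars ∩ Wei: 10:00–10:10, 10:50–11:00.
Common window lengths: 10, 10 min; longest is 10.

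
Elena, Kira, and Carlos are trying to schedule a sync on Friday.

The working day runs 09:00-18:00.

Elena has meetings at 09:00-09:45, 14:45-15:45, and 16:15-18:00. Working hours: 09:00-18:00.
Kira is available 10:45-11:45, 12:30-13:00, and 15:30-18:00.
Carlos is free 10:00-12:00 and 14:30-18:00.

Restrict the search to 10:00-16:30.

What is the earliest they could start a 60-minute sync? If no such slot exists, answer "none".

Elena free within 09:00–18:00: 09:45–14:45, 15:45–16:15.
Elena ∩ Kira: 10:45–11:45, 12:30–13:00, 15:45–16:15.
Elena ∩ Kira ∩ Carlos: 10:45–11:45, 15:45–16:15.
Restricted to 10:00–16:30: 10:45–11:45, 15:45–16:15.
Windows ≥ 60 min: 10:45–11:45.
Earliest such window starts at 10:45.

10:45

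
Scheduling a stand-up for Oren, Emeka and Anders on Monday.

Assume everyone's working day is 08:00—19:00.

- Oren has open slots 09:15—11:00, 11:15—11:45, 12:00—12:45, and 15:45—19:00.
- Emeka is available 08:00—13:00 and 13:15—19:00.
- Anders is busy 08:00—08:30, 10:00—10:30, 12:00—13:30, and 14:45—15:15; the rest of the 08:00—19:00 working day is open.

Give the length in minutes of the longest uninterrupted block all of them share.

195 minutes

Anders free within 08:00–19:00: 08:30–10:00, 10:30–12:00, 13:30–14:45, 15:15–19:00.
Oren ∩ Emeka: 09:15–11:00, 11:15–11:45, 12:00–12:45, 15:45–19:00.
Oren ∩ Emeka ∩ Anders: 09:15–10:00, 10:30–11:00, 11:15–11:45, 15:45–19:00.
Common window lengths: 45, 30, 30, 195 min; longest is 195.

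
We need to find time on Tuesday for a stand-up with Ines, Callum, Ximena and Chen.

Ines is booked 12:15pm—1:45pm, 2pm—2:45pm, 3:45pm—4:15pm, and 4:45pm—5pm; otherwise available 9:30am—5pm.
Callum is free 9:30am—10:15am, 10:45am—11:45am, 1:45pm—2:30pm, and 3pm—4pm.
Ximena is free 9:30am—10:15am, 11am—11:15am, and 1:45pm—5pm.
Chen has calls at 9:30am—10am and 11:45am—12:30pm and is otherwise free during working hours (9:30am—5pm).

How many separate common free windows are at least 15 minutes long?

Ines free within 09:30–17:00: 09:30–12:15, 13:45–14:00, 14:45–15:45, 16:15–16:45.
Chen free within 09:30–17:00: 10:00–11:45, 12:30–17:00.
Ines ∩ Callum: 09:30–10:15, 10:45–11:45, 13:45–14:00, 15:00–15:45.
Ines ∩ Callum ∩ Ximena: 09:30–10:15, 11:00–11:15, 13:45–14:00, 15:00–15:45.
Ines ∩ Callum ∩ Ximena ∩ Chen: 10:00–10:15, 11:00–11:15, 13:45–14:00, 15:00–15:45.
Windows ≥ 15 min: 10:00–10:15, 11:00–11:15, 13:45–14:00, 15:00–15:45.
That's 4 windows.

4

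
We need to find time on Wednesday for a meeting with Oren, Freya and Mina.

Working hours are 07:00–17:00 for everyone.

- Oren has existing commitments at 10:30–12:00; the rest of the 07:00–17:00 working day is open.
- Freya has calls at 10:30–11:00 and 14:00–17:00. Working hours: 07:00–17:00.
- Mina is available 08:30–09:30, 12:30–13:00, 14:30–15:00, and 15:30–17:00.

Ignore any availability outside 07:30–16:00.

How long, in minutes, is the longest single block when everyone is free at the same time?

60 minutes

Oren free within 07:00–17:00: 07:00–10:30, 12:00–17:00.
Freya free within 07:00–17:00: 07:00–10:30, 11:00–14:00.
Oren ∩ Freya: 07:00–10:30, 12:00–14:00.
Oren ∩ Freya ∩ Mina: 08:30–09:30, 12:30–13:00.
Restricted to 07:30–16:00: 08:30–09:30, 12:30–13:00.
Common window lengths: 60, 30 min; longest is 60.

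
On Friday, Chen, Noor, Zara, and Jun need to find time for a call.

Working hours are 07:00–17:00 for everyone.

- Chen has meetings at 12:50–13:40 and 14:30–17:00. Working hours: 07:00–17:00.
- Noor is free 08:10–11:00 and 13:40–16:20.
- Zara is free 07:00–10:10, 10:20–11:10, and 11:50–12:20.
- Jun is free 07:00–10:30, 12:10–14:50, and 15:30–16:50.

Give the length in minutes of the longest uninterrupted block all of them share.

Chen free within 07:00–17:00: 07:00–12:50, 13:40–14:30.
Chen ∩ Noor: 08:10–11:00, 13:40–14:30.
Chen ∩ Noor ∩ Zara: 08:10–10:10, 10:20–11:00.
Chen ∩ Noor ∩ Zara ∩ Jun: 08:10–10:10, 10:20–10:30.
Common window lengths: 120, 10 min; longest is 120.

120 minutes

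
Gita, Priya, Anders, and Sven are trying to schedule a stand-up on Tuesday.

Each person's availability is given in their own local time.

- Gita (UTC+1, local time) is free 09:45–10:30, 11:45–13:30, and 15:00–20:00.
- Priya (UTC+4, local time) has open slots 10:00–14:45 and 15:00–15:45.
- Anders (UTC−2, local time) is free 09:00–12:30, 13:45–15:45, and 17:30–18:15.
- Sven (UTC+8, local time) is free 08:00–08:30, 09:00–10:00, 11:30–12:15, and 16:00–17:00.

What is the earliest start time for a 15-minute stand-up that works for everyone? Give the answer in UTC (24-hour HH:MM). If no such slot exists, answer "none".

none

Gita → UTC: 08:45–09:30, 10:45–12:30, 14:00–19:00.
Priya → UTC: 06:00–10:45, 11:00–11:45.
Anders → UTC: 11:00–14:30, 15:45–17:45, 19:30–20:15.
Sven → UTC: 00:00–00:30, 01:00–02:00, 03:30–04:15, 08:00–09:00.
Gita ∩ Priya: 08:45–09:30, 11:00–11:45.
Gita ∩ Priya ∩ Anders: 11:00–11:45.
Gita ∩ Priya ∩ Anders ∩ Sven: (none).
Windows ≥ 15 min: (none).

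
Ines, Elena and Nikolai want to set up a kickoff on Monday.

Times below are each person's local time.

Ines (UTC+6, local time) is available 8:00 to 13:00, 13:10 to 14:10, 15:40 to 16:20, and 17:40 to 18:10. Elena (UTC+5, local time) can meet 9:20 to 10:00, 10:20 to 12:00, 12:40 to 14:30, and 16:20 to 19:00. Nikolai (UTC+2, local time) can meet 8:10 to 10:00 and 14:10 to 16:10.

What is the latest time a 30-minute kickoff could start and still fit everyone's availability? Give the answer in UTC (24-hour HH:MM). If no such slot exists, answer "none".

06:30

Ines → UTC: 02:00–07:00, 07:10–08:10, 09:40–10:20, 11:40–12:10.
Elena → UTC: 04:20–05:00, 05:20–07:00, 07:40–09:30, 11:20–14:00.
Nikolai → UTC: 06:10–08:00, 12:10–14:10.
Ines ∩ Elena: 04:20–05:00, 05:20–07:00, 07:40–08:10, 11:40–12:10.
Ines ∩ Elena ∩ Nikolai: 06:10–07:00, 07:40–08:00.
Windows ≥ 30 min: 06:10–07:00.
Latest start in the last window 06:10–07:00 is 07:00 − 30 min = 06:30.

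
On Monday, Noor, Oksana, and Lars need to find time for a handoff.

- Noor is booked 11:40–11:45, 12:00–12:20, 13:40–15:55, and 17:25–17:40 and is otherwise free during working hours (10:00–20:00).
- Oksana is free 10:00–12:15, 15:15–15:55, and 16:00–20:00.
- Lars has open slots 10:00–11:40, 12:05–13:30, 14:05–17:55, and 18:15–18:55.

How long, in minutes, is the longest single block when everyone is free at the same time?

100 minutes

Noor free within 10:00–20:00: 10:00–11:40, 11:45–12:00, 12:20–13:40, 15:55–17:25, 17:40–20:00.
Noor ∩ Oksana: 10:00–11:40, 11:45–12:00, 16:00–17:25, 17:40–20:00.
Noor ∩ Oksana ∩ Lars: 10:00–11:40, 16:00–17:25, 17:40–17:55, 18:15–18:55.
Common window lengths: 100, 85, 15, 40 min; longest is 100.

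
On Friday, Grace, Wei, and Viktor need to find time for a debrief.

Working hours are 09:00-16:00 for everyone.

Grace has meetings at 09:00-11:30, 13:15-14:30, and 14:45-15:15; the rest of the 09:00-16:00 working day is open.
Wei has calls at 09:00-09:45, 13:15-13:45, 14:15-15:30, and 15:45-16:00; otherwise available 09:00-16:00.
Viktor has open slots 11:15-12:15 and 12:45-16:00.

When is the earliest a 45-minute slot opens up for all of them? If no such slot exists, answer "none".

Grace free within 09:00–16:00: 11:30–13:15, 14:30–14:45, 15:15–16:00.
Wei free within 09:00–16:00: 09:45–13:15, 13:45–14:15, 15:30–15:45.
Grace ∩ Wei: 11:30–13:15, 15:30–15:45.
Grace ∩ Wei ∩ Viktor: 11:30–12:15, 12:45–13:15, 15:30–15:45.
Windows ≥ 45 min: 11:30–12:15.
Earliest such window starts at 11:30.

11:30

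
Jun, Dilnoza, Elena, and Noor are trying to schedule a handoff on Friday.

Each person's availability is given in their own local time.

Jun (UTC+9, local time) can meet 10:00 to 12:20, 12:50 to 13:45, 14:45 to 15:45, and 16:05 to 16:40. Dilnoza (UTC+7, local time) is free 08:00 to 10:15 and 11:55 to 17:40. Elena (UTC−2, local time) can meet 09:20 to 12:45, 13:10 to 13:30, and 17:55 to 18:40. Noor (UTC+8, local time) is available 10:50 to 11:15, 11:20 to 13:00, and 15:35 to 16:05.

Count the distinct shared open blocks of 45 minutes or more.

Jun → UTC: 01:00–03:20, 03:50–04:45, 05:45–06:45, 07:05–07:40.
Dilnoza → UTC: 01:00–03:15, 04:55–10:40.
Elena → UTC: 11:20–14:45, 15:10–15:30, 19:55–20:40.
Noor → UTC: 02:50–03:15, 03:20–05:00, 07:35–08:05.
Jun ∩ Dilnoza: 01:00–03:15, 05:45–06:45, 07:05–07:40.
Jun ∩ Dilnoza ∩ Elena: (none).
Jun ∩ Dilnoza ∩ Elena ∩ Noor: (none).
Windows ≥ 45 min: (none).
That's 0 windows.

0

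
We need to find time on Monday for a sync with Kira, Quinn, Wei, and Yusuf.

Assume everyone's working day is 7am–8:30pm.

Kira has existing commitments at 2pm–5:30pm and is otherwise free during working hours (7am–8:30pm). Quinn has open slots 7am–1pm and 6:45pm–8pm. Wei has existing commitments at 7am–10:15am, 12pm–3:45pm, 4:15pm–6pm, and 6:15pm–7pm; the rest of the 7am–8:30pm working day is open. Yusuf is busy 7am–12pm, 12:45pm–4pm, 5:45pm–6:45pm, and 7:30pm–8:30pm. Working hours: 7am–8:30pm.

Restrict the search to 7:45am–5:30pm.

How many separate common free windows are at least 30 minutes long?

0

Kira free within 07:00–20:30: 07:00–14:00, 17:30–20:30.
Wei free within 07:00–20:30: 10:15–12:00, 15:45–16:15, 18:00–18:15, 19:00–20:30.
Yusuf free within 07:00–20:30: 12:00–12:45, 16:00–17:45, 18:45–19:30.
Kira ∩ Quinn: 07:00–13:00, 18:45–20:00.
Kira ∩ Quinn ∩ Wei: 10:15–12:00, 19:00–20:00.
Kira ∩ Quinn ∩ Wei ∩ Yusuf: 19:00–19:30.
Restricted to 07:45–17:30: (none).
Windows ≥ 30 min: (none).
That's 0 windows.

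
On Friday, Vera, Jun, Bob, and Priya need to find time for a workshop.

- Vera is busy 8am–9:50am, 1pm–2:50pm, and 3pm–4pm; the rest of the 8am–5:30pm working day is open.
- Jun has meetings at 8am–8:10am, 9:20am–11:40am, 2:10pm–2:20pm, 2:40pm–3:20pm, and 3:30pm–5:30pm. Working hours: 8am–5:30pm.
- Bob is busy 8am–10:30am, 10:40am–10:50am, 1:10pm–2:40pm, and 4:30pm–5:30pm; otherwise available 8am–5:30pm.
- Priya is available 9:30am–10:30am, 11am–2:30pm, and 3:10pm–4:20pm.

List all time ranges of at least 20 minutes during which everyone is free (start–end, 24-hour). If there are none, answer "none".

11:40–13:00

Vera free within 08:00–17:30: 09:50–13:00, 14:50–15:00, 16:00–17:30.
Jun free within 08:00–17:30: 08:10–09:20, 11:40–14:10, 14:20–14:40, 15:20–15:30.
Bob free within 08:00–17:30: 10:30–10:40, 10:50–13:10, 14:40–16:30.
Vera ∩ Jun: 11:40–13:00.
Vera ∩ Jun ∩ Bob: 11:40–13:00.
Vera ∩ Jun ∩ Bob ∩ Priya: 11:40–13:00.
Windows ≥ 20 min: 11:40–13:00.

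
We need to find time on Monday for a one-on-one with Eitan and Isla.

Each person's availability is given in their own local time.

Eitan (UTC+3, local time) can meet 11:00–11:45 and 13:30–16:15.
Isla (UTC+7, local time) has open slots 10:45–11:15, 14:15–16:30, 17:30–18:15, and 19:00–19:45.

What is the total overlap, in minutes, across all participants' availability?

Eitan → UTC: 08:00–08:45, 10:30–13:15.
Isla → UTC: 03:45–04:15, 07:15–09:30, 10:30–11:15, 12:00–12:45.
Eitan ∩ Isla: 08:00–08:45, 10:30–11:15, 12:00–12:45.
Total common minutes: 45 + 45 + 45 = 135.

135 minutes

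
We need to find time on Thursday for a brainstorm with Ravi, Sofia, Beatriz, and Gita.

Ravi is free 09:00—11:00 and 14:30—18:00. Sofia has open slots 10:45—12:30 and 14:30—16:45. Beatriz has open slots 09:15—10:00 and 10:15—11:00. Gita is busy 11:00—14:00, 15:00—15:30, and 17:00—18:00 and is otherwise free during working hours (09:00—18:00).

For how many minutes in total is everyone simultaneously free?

15 minutes

Gita free within 09:00–18:00: 09:00–11:00, 14:00–15:00, 15:30–17:00.
Ravi ∩ Sofia: 10:45–11:00, 14:30–16:45.
Ravi ∩ Sofia ∩ Beatriz: 10:45–11:00.
Ravi ∩ Sofia ∩ Beatriz ∩ Gita: 10:45–11:00.
Total common minutes: 15.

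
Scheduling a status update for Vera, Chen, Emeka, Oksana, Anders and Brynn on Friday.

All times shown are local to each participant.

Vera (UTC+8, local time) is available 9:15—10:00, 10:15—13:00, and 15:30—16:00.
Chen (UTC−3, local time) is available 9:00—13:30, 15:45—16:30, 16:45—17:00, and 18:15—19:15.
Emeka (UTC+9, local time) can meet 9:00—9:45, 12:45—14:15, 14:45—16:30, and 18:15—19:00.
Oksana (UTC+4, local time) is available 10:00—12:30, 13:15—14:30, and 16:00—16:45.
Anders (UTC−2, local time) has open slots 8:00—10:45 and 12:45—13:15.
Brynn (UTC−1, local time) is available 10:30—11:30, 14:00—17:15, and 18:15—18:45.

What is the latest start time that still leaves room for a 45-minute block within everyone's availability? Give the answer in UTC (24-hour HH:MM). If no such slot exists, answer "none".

Vera → UTC: 01:15–02:00, 02:15–05:00, 07:30–08:00.
Chen → UTC: 12:00–16:30, 18:45–19:30, 19:45–20:00, 21:15–22:15.
Emeka → UTC: 00:00–00:45, 03:45–05:15, 05:45–07:30, 09:15–10:00.
Oksana → UTC: 06:00–08:30, 09:15–10:30, 12:00–12:45.
Anders → UTC: 10:00–12:45, 14:45–15:15.
Brynn → UTC: 11:30–12:30, 15:00–18:15, 19:15–19:45.
Vera ∩ Chen: (none).
Vera ∩ Chen ∩ Emeka: (none).
Vera ∩ Chen ∩ Emeka ∩ Oksana: (none).
Vera ∩ Chen ∩ Emeka ∩ Oksana ∩ Anders: (none).
Vera ∩ Chen ∩ Emeka ∩ Oksana ∩ Anders ∩ Brynn: (none).
Windows ≥ 45 min: (none).

none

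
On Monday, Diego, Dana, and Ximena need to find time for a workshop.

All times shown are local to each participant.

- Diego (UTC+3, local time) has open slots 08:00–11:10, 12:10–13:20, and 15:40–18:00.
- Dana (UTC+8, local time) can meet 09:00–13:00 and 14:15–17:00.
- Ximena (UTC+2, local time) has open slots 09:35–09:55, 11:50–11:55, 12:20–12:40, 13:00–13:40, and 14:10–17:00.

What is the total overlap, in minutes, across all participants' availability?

Diego → UTC: 05:00–08:10, 09:10–10:20, 12:40–15:00.
Dana → UTC: 01:00–05:00, 06:15–09:00.
Ximena → UTC: 07:35–07:55, 09:50–09:55, 10:20–10:40, 11:00–11:40, 12:10–15:00.
Diego ∩ Dana: 06:15–08:10.
Diego ∩ Dana ∩ Ximena: 07:35–07:55.
Total common minutes: 20.

20 minutes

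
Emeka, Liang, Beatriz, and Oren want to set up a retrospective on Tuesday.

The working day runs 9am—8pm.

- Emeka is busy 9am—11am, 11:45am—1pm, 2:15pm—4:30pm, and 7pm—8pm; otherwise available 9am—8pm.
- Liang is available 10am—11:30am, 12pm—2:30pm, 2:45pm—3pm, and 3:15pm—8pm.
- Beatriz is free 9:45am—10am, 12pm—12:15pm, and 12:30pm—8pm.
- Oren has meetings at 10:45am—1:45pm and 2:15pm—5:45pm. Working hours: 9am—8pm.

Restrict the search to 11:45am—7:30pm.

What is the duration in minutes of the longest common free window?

75 minutes

Emeka free within 09:00–20:00: 11:00–11:45, 13:00–14:15, 16:30–19:00.
Oren free within 09:00–20:00: 09:00–10:45, 13:45–14:15, 17:45–20:00.
Emeka ∩ Liang: 11:00–11:30, 13:00–14:15, 16:30–19:00.
Emeka ∩ Liang ∩ Beatriz: 13:00–14:15, 16:30–19:00.
Emeka ∩ Liang ∩ Beatriz ∩ Oren: 13:45–14:15, 17:45–19:00.
Restricted to 11:45–19:30: 13:45–14:15, 17:45–19:00.
Common window lengths: 30, 75 min; longest is 75.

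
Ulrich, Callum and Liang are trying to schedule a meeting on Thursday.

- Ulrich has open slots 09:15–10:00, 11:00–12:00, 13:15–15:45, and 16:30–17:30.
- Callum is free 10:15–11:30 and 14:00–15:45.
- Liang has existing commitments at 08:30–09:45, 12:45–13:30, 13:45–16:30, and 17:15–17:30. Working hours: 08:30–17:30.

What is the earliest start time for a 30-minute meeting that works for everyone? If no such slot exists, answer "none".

Liang free within 08:30–17:30: 09:45–12:45, 13:30–13:45, 16:30–17:15.
Ulrich ∩ Callum: 11:00–11:30, 14:00–15:45.
Ulrich ∩ Callum ∩ Liang: 11:00–11:30.
Windows ≥ 30 min: 11:00–11:30.
Earliest such window starts at 11:00.

11:00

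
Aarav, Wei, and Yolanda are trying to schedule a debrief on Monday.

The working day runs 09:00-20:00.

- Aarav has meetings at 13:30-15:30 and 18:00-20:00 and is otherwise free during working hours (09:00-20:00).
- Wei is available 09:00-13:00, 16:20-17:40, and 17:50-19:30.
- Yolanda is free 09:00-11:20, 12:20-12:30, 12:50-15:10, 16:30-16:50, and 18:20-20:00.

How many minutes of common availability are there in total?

180 minutes

Aarav free within 09:00–20:00: 09:00–13:30, 15:30–18:00.
Aarav ∩ Wei: 09:00–13:00, 16:20–17:40, 17:50–18:00.
Aarav ∩ Wei ∩ Yolanda: 09:00–11:20, 12:20–12:30, 12:50–13:00, 16:30–16:50.
Total common minutes: 140 + 10 + 10 + 20 = 180.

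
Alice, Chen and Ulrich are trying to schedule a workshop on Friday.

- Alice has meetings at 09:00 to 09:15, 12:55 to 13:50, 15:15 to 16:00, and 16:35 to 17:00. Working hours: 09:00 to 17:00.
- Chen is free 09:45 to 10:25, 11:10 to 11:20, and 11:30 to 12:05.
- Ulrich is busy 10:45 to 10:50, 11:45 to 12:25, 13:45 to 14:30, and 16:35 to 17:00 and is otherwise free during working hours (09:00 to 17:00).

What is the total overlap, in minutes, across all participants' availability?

Alice free within 09:00–17:00: 09:15–12:55, 13:50–15:15, 16:00–16:35.
Ulrich free within 09:00–17:00: 09:00–10:45, 10:50–11:45, 12:25–13:45, 14:30–16:35.
Alice ∩ Chen: 09:45–10:25, 11:10–11:20, 11:30–12:05.
Alice ∩ Chen ∩ Ulrich: 09:45–10:25, 11:10–11:20, 11:30–11:45.
Total common minutes: 40 + 10 + 15 = 65.

65 minutes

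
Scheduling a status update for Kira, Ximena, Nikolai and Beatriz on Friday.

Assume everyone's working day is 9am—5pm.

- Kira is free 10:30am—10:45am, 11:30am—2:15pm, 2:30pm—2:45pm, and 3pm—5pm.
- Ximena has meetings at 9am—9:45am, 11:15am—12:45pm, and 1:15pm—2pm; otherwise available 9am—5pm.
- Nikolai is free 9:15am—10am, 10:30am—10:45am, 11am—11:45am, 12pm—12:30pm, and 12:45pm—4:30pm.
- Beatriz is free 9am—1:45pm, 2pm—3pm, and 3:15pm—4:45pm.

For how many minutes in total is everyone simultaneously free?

Ximena free within 09:00–17:00: 09:45–11:15, 12:45–13:15, 14:00–17:00.
Kira ∩ Ximena: 10:30–10:45, 12:45–13:15, 14:00–14:15, 14:30–14:45, 15:00–17:00.
Kira ∩ Ximena ∩ Nikolai: 10:30–10:45, 12:45–13:15, 14:00–14:15, 14:30–14:45, 15:00–16:30.
Kira ∩ Ximena ∩ Nikolai ∩ Beatriz: 10:30–10:45, 12:45–13:15, 14:00–14:15, 14:30–14:45, 15:15–16:30.
Total common minutes: 15 + 30 + 15 + 15 + 75 = 150.

150 minutes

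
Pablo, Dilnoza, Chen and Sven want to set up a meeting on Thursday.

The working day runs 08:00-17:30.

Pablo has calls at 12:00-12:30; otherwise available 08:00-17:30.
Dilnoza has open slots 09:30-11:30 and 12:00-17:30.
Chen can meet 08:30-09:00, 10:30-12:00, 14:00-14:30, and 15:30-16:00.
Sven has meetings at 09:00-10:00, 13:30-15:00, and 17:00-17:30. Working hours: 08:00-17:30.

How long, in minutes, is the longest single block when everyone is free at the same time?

Pablo free within 08:00–17:30: 08:00–12:00, 12:30–17:30.
Sven free within 08:00–17:30: 08:00–09:00, 10:00–13:30, 15:00–17:00.
Pablo ∩ Dilnoza: 09:30–11:30, 12:30–17:30.
Pablo ∩ Dilnoza ∩ Chen: 10:30–11:30, 14:00–14:30, 15:30–16:00.
Pablo ∩ Dilnoza ∩ Chen ∩ Sven: 10:30–11:30, 15:30–16:00.
Common window lengths: 60, 30 min; longest is 60.

60 minutes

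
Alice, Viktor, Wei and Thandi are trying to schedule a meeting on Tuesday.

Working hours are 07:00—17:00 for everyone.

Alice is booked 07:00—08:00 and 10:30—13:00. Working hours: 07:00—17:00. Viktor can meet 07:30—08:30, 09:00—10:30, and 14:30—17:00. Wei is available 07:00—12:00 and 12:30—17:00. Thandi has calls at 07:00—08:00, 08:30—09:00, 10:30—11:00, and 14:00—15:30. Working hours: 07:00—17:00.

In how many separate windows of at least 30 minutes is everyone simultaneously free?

3

Alice free within 07:00–17:00: 08:00–10:30, 13:00–17:00.
Thandi free within 07:00–17:00: 08:00–08:30, 09:00–10:30, 11:00–14:00, 15:30–17:00.
Alice ∩ Viktor: 08:00–08:30, 09:00–10:30, 14:30–17:00.
Alice ∩ Viktor ∩ Wei: 08:00–08:30, 09:00–10:30, 14:30–17:00.
Alice ∩ Viktor ∩ Wei ∩ Thandi: 08:00–08:30, 09:00–10:30, 15:30–17:00.
Windows ≥ 30 min: 08:00–08:30, 09:00–10:30, 15:30–17:00.
That's 3 windows.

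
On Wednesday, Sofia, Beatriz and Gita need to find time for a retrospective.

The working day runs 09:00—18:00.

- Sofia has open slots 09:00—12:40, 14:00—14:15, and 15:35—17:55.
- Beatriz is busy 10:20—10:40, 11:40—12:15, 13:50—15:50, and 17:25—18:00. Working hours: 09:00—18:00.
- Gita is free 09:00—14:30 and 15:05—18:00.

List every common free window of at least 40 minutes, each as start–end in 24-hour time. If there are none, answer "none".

09:00–10:20, 10:40–11:40, 15:50–17:25

Beatriz free within 09:00–18:00: 09:00–10:20, 10:40–11:40, 12:15–13:50, 15:50–17:25.
Sofia ∩ Beatriz: 09:00–10:20, 10:40–11:40, 12:15–12:40, 15:50–17:25.
Sofia ∩ Beatriz ∩ Gita: 09:00–10:20, 10:40–11:40, 12:15–12:40, 15:50–17:25.
Windows ≥ 40 min: 09:00–10:20, 10:40–11:40, 15:50–17:25.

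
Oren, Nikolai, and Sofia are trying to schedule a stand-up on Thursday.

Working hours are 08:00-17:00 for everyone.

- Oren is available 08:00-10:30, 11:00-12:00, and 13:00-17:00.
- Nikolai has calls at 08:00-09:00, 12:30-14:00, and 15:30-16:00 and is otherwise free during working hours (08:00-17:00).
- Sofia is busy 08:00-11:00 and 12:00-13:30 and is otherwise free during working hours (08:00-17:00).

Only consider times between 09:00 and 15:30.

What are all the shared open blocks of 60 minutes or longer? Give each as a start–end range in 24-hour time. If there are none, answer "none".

11:00–12:00, 14:00–15:30

Nikolai free within 08:00–17:00: 09:00–12:30, 14:00–15:30, 16:00–17:00.
Sofia free within 08:00–17:00: 11:00–12:00, 13:30–17:00.
Oren ∩ Nikolai: 09:00–10:30, 11:00–12:00, 14:00–15:30, 16:00–17:00.
Oren ∩ Nikolai ∩ Sofia: 11:00–12:00, 14:00–15:30, 16:00–17:00.
Restricted to 09:00–15:30: 11:00–12:00, 14:00–15:30.
Windows ≥ 60 min: 11:00–12:00, 14:00–15:30.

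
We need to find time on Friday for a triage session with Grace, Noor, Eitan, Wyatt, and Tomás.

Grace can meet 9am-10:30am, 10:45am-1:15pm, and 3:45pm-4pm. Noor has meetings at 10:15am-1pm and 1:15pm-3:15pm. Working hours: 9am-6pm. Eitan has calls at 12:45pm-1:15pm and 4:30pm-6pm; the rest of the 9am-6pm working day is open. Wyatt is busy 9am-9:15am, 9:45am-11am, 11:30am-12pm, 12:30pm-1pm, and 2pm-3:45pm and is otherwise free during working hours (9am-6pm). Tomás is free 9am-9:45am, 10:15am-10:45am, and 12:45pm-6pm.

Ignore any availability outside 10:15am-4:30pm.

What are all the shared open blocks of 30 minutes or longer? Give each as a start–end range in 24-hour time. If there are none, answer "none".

none

Noor free within 09:00–18:00: 09:00–10:15, 13:00–13:15, 15:15–18:00.
Eitan free within 09:00–18:00: 09:00–12:45, 13:15–16:30.
Wyatt free within 09:00–18:00: 09:15–09:45, 11:00–11:30, 12:00–12:30, 13:00–14:00, 15:45–18:00.
Grace ∩ Noor: 09:00–10:15, 13:00–13:15, 15:45–16:00.
Grace ∩ Noor ∩ Eitan: 09:00–10:15, 15:45–16:00.
Grace ∩ Noor ∩ Eitan ∩ Wyatt: 09:15–09:45, 15:45–16:00.
Grace ∩ Noor ∩ Eitan ∩ Wyatt ∩ Tomás: 09:15–09:45, 15:45–16:00.
Restricted to 10:15–16:30: 15:45–16:00.
Windows ≥ 30 min: (none).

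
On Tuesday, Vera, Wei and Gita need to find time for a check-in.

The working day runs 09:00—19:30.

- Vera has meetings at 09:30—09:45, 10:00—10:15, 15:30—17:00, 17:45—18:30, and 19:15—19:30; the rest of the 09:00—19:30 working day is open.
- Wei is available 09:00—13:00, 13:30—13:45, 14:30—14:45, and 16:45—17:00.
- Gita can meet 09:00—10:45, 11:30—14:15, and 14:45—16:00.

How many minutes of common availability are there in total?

180 minutes

Vera free within 09:00–19:30: 09:00–09:30, 09:45–10:00, 10:15–15:30, 17:00–17:45, 18:30–19:15.
Vera ∩ Wei: 09:00–09:30, 09:45–10:00, 10:15–13:00, 13:30–13:45, 14:30–14:45.
Vera ∩ Wei ∩ Gita: 09:00–09:30, 09:45–10:00, 10:15–10:45, 11:30–13:00, 13:30–13:45.
Total common minutes: 30 + 15 + 30 + 90 + 15 = 180.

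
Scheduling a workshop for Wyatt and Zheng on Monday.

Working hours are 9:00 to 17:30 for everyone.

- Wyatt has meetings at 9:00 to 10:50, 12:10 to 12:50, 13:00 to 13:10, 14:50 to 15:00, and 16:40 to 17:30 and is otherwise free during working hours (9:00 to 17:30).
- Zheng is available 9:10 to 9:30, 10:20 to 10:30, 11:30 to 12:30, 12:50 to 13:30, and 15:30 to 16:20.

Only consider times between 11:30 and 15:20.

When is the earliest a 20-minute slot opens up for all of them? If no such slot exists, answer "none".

Wyatt free within 09:00–17:30: 10:50–12:10, 12:50–13:00, 13:10–14:50, 15:00–16:40.
Wyatt ∩ Zheng: 11:30–12:10, 12:50–13:00, 13:10–13:30, 15:30–16:20.
Restricted to 11:30–15:20: 11:30–12:10, 12:50–13:00, 13:10–13:30.
Windows ≥ 20 min: 11:30–12:10, 13:10–13:30.
Earliest such window starts at 11:30.

11:30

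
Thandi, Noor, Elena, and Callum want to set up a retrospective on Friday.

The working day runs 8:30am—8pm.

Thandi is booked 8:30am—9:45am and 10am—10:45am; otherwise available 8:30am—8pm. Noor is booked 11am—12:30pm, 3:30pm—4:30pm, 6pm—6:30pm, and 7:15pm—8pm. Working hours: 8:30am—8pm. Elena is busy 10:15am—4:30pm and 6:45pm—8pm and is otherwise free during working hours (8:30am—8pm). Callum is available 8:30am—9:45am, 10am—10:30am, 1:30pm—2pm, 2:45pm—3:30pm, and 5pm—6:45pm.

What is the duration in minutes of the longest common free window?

60 minutes

Thandi free within 08:30–20:00: 09:45–10:00, 10:45–20:00.
Noor free within 08:30–20:00: 08:30–11:00, 12:30–15:30, 16:30–18:00, 18:30–19:15.
Elena free within 08:30–20:00: 08:30–10:15, 16:30–18:45.
Thandi ∩ Noor: 09:45–10:00, 10:45–11:00, 12:30–15:30, 16:30–18:00, 18:30–19:15.
Thandi ∩ Noor ∩ Elena: 09:45–10:00, 16:30–18:00, 18:30–18:45.
Thandi ∩ Noor ∩ Elena ∩ Callum: 17:00–18:00, 18:30–18:45.
Common window lengths: 60, 15 min; longest is 60.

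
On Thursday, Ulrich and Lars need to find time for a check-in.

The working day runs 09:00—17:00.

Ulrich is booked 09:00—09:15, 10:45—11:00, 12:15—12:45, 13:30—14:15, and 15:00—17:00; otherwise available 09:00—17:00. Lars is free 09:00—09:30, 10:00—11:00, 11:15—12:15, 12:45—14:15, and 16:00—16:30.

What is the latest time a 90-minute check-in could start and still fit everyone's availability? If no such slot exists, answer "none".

none

Ulrich free within 09:00–17:00: 09:15–10:45, 11:00–12:15, 12:45–13:30, 14:15–15:00.
Ulrich ∩ Lars: 09:15–09:30, 10:00–10:45, 11:15–12:15, 12:45–13:30.
Windows ≥ 90 min: (none).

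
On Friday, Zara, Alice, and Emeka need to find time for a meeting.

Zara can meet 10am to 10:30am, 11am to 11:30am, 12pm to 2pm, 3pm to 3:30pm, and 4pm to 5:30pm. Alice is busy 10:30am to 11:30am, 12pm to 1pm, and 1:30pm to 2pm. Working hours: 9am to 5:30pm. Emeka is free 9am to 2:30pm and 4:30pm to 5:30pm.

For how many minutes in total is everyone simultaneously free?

120 minutes

Alice free within 09:00–17:30: 09:00–10:30, 11:30–12:00, 13:00–13:30, 14:00–17:30.
Zara ∩ Alice: 10:00–10:30, 13:00–13:30, 15:00–15:30, 16:00–17:30.
Zara ∩ Alice ∩ Emeka: 10:00–10:30, 13:00–13:30, 16:30–17:30.
Total common minutes: 30 + 30 + 60 = 120.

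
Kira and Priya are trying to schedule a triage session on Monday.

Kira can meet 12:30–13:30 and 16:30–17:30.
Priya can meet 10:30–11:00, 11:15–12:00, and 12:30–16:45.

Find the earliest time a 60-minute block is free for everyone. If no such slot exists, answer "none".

Kira ∩ Priya: 12:30–13:30, 16:30–16:45.
Windows ≥ 60 min: 12:30–13:30.
Earliest such window starts at 12:30.

12:30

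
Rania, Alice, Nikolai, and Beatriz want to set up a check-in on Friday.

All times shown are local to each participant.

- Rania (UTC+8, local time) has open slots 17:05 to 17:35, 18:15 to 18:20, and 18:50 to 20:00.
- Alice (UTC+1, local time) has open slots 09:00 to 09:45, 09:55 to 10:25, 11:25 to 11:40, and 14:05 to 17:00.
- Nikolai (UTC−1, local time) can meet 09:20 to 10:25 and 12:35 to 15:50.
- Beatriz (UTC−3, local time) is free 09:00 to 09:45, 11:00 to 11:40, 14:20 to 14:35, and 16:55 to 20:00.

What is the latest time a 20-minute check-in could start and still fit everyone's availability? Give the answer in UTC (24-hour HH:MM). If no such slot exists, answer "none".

none

Rania → UTC: 09:05–09:35, 10:15–10:20, 10:50–12:00.
Alice → UTC: 08:00–08:45, 08:55–09:25, 10:25–10:40, 13:05–16:00.
Nikolai → UTC: 10:20–11:25, 13:35–16:50.
Beatriz → UTC: 12:00–12:45, 14:00–14:40, 17:20–17:35, 19:55–23:00.
Rania ∩ Alice: 09:05–09:25.
Rania ∩ Alice ∩ Nikolai: (none).
Rania ∩ Alice ∩ Nikolai ∩ Beatriz: (none).
Windows ≥ 20 min: (none).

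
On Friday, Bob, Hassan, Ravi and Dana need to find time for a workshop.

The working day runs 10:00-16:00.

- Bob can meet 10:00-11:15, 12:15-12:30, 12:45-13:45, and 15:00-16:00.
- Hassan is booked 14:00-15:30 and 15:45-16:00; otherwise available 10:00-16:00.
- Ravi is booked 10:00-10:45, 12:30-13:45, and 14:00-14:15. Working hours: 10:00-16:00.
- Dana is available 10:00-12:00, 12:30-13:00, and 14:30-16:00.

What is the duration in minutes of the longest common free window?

30 minutes

Hassan free within 10:00–16:00: 10:00–14:00, 15:30–15:45.
Ravi free within 10:00–16:00: 10:45–12:30, 13:45–14:00, 14:15–16:00.
Bob ∩ Hassan: 10:00–11:15, 12:15–12:30, 12:45–13:45, 15:30–15:45.
Bob ∩ Hassan ∩ Ravi: 10:45–11:15, 12:15–12:30, 15:30–15:45.
Bob ∩ Hassan ∩ Ravi ∩ Dana: 10:45–11:15, 15:30–15:45.
Common window lengths: 30, 15 min; longest is 30.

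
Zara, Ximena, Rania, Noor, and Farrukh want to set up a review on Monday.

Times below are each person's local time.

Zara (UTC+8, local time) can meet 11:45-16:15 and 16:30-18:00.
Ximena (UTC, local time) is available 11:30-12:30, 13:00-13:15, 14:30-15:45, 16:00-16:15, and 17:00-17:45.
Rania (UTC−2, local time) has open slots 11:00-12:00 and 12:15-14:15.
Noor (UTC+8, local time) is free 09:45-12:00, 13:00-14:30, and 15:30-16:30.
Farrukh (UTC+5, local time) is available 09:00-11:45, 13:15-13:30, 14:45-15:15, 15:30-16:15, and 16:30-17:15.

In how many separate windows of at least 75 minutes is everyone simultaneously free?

0

Zara → UTC: 03:45–08:15, 08:30–10:00.
Ximena → UTC: 11:30–12:30, 13:00–13:15, 14:30–15:45, 16:00–16:15, 17:00–17:45.
Rania → UTC: 13:00–14:00, 14:15–16:15.
Noor → UTC: 01:45–04:00, 05:00–06:30, 07:30–08:30.
Farrukh → UTC: 04:00–06:45, 08:15–08:30, 09:45–10:15, 10:30–11:15, 11:30–12:15.
Zara ∩ Ximena: (none).
Zara ∩ Ximena ∩ Rania: (none).
Zara ∩ Ximena ∩ Rania ∩ Noor: (none).
Zara ∩ Ximena ∩ Rania ∩ Noor ∩ Farrukh: (none).
Windows ≥ 75 min: (none).
That's 0 windows.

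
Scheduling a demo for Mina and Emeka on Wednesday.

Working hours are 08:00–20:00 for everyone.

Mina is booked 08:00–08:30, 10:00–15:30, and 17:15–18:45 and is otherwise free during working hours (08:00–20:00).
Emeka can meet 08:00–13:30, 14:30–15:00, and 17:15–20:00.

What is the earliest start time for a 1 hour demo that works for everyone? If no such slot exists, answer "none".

Mina free within 08:00–20:00: 08:30–10:00, 15:30–17:15, 18:45–20:00.
Mina ∩ Emeka: 08:30–10:00, 18:45–20:00.
Windows ≥ 60 min: 08:30–10:00, 18:45–20:00.
Earliest such window starts at 08:30.

08:30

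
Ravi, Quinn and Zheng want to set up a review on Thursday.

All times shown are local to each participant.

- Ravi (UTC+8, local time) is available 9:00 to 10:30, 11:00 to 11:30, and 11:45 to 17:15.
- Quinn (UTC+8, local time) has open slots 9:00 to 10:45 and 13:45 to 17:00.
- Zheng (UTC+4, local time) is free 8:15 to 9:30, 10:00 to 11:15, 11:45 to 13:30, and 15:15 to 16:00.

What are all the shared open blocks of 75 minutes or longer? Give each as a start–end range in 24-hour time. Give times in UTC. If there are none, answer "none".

06:00–07:15, 07:45–09:00

Ravi → UTC: 01:00–02:30, 03:00–03:30, 03:45–09:15.
Quinn → UTC: 01:00–02:45, 05:45–09:00.
Zheng → UTC: 04:15–05:30, 06:00–07:15, 07:45–09:30, 11:15–12:00.
Ravi ∩ Quinn: 01:00–02:30, 05:45–09:00.
Ravi ∩ Quinn ∩ Zheng: 06:00–07:15, 07:45–09:00.
Windows ≥ 75 min: 06:00–07:15, 07:45–09:00.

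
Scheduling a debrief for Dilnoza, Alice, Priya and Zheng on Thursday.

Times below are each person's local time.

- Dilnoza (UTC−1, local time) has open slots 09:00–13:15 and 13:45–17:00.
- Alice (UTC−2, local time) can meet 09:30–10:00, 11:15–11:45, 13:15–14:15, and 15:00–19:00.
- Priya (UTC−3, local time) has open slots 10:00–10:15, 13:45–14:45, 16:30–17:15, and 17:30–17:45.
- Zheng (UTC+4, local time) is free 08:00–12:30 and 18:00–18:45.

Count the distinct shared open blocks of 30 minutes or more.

0

Dilnoza → UTC: 10:00–14:15, 14:45–18:00.
Alice → UTC: 11:30–12:00, 13:15–13:45, 15:15–16:15, 17:00–21:00.
Priya → UTC: 13:00–13:15, 16:45–17:45, 19:30–20:15, 20:30–20:45.
Zheng → UTC: 04:00–08:30, 14:00–14:45.
Dilnoza ∩ Alice: 11:30–12:00, 13:15–13:45, 15:15–16:15, 17:00–18:00.
Dilnoza ∩ Alice ∩ Priya: 17:00–17:45.
Dilnoza ∩ Alice ∩ Priya ∩ Zheng: (none).
Windows ≥ 30 min: (none).
That's 0 windows.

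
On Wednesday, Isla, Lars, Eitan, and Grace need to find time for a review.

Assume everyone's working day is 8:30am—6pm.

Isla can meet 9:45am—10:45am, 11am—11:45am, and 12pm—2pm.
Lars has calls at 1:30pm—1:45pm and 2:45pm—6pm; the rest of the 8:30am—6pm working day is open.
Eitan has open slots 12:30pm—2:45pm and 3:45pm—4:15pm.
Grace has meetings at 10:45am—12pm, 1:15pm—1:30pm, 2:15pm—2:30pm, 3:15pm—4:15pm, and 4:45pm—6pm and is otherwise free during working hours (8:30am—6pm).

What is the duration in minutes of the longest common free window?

45 minutes

Lars free within 08:30–18:00: 08:30–13:30, 13:45–14:45.
Grace free within 08:30–18:00: 08:30–10:45, 12:00–13:15, 13:30–14:15, 14:30–15:15, 16:15–16:45.
Isla ∩ Lars: 09:45–10:45, 11:00–11:45, 12:00–13:30, 13:45–14:00.
Isla ∩ Lars ∩ Eitan: 12:30–13:30, 13:45–14:00.
Isla ∩ Lars ∩ Eitan ∩ Grace: 12:30–13:15, 13:45–14:00.
Common window lengths: 45, 15 min; longest is 45.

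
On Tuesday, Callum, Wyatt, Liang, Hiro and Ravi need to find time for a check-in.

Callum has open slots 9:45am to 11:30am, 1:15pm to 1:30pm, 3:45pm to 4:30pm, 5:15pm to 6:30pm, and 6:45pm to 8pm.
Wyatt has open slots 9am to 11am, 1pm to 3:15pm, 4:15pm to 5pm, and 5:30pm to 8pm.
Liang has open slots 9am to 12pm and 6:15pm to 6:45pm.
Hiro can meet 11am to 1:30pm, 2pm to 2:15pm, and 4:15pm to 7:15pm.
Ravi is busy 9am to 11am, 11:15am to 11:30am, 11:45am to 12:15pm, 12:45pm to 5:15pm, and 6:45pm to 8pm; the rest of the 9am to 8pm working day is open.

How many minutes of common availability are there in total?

Ravi free within 09:00–20:00: 11:00–11:15, 11:30–11:45, 12:15–12:45, 17:15–18:45.
Callum ∩ Wyatt: 09:45–11:00, 13:15–13:30, 16:15–16:30, 17:30–18:30, 18:45–20:00.
Callum ∩ Wyatt ∩ Liang: 09:45–11:00, 18:15–18:30.
Callum ∩ Wyatt ∩ Liang ∩ Hiro: 18:15–18:30.
Callum ∩ Wyatt ∩ Liang ∩ Hiro ∩ Ravi: 18:15–18:30.
Total common minutes: 15.

15 minutes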